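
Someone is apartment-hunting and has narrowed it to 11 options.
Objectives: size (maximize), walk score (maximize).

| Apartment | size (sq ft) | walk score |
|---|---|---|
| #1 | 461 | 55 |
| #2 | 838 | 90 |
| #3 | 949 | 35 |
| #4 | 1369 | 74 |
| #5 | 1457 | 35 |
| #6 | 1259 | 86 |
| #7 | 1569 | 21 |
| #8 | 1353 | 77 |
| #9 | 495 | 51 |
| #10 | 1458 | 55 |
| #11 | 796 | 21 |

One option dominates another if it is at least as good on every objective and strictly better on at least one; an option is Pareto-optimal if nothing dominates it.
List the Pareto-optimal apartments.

#1: dominated by #2 (size 838≥461, walk score 90≥55).
#2: not dominated (best walk score).
#3: dominated by #4 (size 1369≥949, walk score 74≥35).
#4: not dominated.
#5: dominated by #10 (size 1458≥1457, walk score 55≥35).
#6: not dominated.
#7: not dominated (best size).
#8: not dominated.
#9: dominated by #2 (size 838≥495, walk score 90≥51).
#10: not dominated.
#11: dominated by #2 (size 838≥796, walk score 90≥21).

#2, #4, #6, #7, #8, #10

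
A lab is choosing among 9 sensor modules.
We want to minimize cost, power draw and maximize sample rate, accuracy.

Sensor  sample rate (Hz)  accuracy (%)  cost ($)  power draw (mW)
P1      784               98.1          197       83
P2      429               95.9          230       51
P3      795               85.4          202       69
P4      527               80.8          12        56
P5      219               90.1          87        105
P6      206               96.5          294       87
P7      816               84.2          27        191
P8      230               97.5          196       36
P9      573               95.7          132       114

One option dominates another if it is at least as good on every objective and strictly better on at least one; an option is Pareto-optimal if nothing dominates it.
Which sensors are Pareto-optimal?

P1, P2, P3, P4, P5, P7, P8, P9

P1: not dominated (best accuracy).
P2: not dominated.
P3: not dominated.
P4: not dominated (best cost).
P5: not dominated.
P6: dominated by P1 (sample rate 784≥206, accuracy 98.1≥96.5, cost 197≤294, power draw 83≤87).
P7: not dominated (best sample rate).
P8: not dominated (best power draw).
P9: not dominated.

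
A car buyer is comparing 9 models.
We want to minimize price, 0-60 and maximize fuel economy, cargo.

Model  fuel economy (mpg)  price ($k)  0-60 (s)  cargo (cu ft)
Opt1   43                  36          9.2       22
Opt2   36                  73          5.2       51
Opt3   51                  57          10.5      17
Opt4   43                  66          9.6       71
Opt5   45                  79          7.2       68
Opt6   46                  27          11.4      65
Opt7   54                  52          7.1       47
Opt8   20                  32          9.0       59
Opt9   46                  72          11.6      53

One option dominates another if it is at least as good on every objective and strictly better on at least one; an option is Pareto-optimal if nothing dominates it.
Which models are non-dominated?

Opt1, Opt2, Opt4, Opt5, Opt6, Opt7, Opt8

Opt1: not dominated.
Opt2: not dominated (best 0-60).
Opt3: dominated by Opt7 (fuel economy 54≥51, price 52≤57, 0-60 7.1≤10.5, cargo 47≥17).
Opt4: not dominated (best cargo).
Opt5: not dominated.
Opt6: not dominated (best price).
Opt7: not dominated (best fuel economy).
Opt8: not dominated.
Opt9: dominated by Opt6 (fuel economy 46≥46, price 27≤72, 0-60 11.4≤11.6, cargo 65≥53).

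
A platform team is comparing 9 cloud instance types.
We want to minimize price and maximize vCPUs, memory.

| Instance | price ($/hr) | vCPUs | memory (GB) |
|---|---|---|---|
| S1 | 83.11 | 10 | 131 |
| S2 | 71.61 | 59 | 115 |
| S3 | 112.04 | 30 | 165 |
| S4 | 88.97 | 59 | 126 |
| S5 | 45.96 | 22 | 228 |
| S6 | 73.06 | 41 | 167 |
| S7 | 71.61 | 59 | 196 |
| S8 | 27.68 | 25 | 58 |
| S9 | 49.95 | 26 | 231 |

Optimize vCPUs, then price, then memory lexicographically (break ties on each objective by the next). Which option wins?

First maximize vCPUs: best is 59, kept {S2, S4, S7}.
Then minimize price: best is 71.61, kept {S2, S7}.
Then maximize memory: best is 196, kept {S7}.

S7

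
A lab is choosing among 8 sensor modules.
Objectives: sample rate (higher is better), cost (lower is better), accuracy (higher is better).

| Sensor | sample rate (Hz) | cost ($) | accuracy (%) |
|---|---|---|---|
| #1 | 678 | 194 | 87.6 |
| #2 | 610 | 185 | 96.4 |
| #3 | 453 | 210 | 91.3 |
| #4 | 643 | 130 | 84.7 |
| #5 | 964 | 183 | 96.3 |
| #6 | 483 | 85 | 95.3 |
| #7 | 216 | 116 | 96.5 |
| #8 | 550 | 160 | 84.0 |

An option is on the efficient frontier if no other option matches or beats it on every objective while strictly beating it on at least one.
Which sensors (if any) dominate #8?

#4: sample rate 643≥550, cost 130≤160, accuracy 84.7≥84.0 — dominates #8.
Others (#1, #2, #3, #5, #6, #7) are each worse than #8 on at least one objective.

#4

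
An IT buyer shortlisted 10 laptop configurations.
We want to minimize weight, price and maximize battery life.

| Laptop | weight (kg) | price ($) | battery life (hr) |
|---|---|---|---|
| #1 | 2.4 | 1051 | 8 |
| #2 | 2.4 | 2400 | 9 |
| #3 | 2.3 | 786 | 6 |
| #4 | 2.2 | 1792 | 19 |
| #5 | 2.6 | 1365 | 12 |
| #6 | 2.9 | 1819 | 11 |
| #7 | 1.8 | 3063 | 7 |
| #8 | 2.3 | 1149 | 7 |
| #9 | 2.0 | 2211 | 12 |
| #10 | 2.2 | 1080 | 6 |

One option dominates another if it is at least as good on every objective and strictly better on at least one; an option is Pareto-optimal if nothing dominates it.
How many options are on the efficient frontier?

#1: not dominated.
#2: dominated by #4 (weight 2.2≤2.4, price 1792≤2400, battery life 19≥9).
#3: not dominated (best price).
#4: not dominated (best battery life).
#5: not dominated.
#6: dominated by #4 (weight 2.2≤2.9, price 1792≤1819, battery life 19≥11).
#7: not dominated (best weight).
#8: not dominated.
#9: not dominated.
#10: not dominated.
Pareto-optimal: #1, #3, #4, #5, #7, #8, #9, #10 → 8.

8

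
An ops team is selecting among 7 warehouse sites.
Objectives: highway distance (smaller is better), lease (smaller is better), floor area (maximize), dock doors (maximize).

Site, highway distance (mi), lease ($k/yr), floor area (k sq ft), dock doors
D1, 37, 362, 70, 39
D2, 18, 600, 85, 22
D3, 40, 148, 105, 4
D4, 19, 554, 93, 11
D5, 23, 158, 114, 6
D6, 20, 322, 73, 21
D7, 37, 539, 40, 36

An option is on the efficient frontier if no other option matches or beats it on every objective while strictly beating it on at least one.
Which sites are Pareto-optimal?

D1: not dominated (best dock doors).
D2: not dominated (best highway distance).
D3: not dominated (best lease).
D4: not dominated.
D5: not dominated (best floor area).
D6: not dominated.
D7: dominated by D1 (highway distance 37≤37, lease 362≤539, floor area 70≥40, dock doors 39≥36).

D1, D2, D3, D4, D5, D6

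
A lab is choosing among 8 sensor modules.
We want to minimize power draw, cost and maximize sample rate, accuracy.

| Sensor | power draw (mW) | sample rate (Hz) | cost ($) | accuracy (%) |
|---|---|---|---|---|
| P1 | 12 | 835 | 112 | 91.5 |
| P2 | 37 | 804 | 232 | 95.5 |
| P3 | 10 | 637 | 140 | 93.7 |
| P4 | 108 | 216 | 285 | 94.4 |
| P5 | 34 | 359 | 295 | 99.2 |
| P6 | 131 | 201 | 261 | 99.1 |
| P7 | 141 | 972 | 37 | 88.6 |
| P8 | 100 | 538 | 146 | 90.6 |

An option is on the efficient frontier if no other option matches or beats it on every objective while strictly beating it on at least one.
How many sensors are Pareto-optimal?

6

P1: not dominated.
P2: not dominated.
P3: not dominated (best power draw).
P4: dominated by P2 (power draw 37≤108, sample rate 804≥216, cost 232≤285, accuracy 95.5≥94.4).
P5: not dominated (best accuracy).
P6: not dominated.
P7: not dominated (best sample rate).
P8: dominated by P1 (power draw 12≤100, sample rate 835≥538, cost 112≤146, accuracy 91.5≥90.6).
Pareto-optimal: P1, P2, P3, P5, P6, P7 → 6.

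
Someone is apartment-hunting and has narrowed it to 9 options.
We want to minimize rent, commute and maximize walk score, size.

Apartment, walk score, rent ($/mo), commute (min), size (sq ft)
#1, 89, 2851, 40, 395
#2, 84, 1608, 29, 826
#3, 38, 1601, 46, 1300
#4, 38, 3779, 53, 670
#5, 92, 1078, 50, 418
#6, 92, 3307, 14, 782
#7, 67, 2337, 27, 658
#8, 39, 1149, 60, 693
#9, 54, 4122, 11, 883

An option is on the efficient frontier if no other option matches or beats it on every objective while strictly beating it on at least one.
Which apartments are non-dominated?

#1, #2, #3, #5, #6, #7, #8, #9

#1: not dominated.
#2: not dominated.
#3: not dominated (best size).
#4: dominated by #2 (walk score 84≥38, rent 1608≤3779, commute 29≤53, size 826≥670).
#5: not dominated (best rent).
#6: not dominated.
#7: not dominated.
#8: not dominated.
#9: not dominated (best commute).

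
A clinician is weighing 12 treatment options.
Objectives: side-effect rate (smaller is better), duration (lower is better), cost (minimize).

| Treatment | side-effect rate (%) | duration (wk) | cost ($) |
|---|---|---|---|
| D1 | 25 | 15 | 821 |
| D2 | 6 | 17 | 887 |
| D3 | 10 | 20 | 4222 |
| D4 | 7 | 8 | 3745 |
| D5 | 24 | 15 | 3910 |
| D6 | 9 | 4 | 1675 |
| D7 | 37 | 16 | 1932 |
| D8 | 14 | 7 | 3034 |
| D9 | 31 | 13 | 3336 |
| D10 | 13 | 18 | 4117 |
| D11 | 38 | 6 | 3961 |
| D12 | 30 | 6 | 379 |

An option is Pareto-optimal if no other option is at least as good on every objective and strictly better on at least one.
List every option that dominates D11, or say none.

D6: side-effect rate 9≤38, duration 4≤6, cost 1675≤3961 — dominates D11.
D12: side-effect rate 30≤38, duration 6≤6, cost 379≤3961 — dominates D11.
Others (D1, D2, D3, D4, D5, D7, D8, D9, D10) are each worse than D11 on at least one objective.

D6, D12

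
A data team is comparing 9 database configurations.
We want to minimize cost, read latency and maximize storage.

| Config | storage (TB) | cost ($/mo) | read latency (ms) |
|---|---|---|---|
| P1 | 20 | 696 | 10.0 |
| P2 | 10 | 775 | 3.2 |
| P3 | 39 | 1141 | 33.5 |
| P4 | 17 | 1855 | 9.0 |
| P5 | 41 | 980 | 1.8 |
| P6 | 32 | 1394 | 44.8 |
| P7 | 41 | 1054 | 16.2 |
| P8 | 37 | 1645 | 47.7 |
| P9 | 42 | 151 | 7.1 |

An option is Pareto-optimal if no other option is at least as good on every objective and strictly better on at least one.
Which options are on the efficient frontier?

P2, P5, P9

P1: dominated by P9 (storage 42≥20, cost 151≤696, read latency 7.1≤10.0).
P2: not dominated.
P3: dominated by P5 (storage 41≥39, cost 980≤1141, read latency 1.8≤33.5).
P4: dominated by P5 (storage 41≥17, cost 980≤1855, read latency 1.8≤9.0).
P5: not dominated (best read latency).
P6: dominated by P3 (storage 39≥32, cost 1141≤1394, read latency 33.5≤44.8).
P7: dominated by P5 (storage 41≥41, cost 980≤1054, read latency 1.8≤16.2).
P8: dominated by P3 (storage 39≥37, cost 1141≤1645, read latency 33.5≤47.7).
P9: not dominated (best storage).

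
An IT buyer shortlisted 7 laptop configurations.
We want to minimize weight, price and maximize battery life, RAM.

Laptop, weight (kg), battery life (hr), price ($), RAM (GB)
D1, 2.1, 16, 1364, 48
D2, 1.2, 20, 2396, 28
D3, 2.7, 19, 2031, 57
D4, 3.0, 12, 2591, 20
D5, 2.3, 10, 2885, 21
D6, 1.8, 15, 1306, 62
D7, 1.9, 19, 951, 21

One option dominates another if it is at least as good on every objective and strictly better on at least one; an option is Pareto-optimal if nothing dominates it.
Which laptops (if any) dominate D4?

D1: weight 2.1≤3.0, battery life 16≥12, price 1364≤2591, RAM 48≥20 — dominates D4.
D2: weight 1.2≤3.0, battery life 20≥12, price 2396≤2591, RAM 28≥20 — dominates D4.
D3: weight 2.7≤3.0, battery life 19≥12, price 2031≤2591, RAM 57≥20 — dominates D4.
D6: weight 1.8≤3.0, battery life 15≥12, price 1306≤2591, RAM 62≥20 — dominates D4.
D7: weight 1.9≤3.0, battery life 19≥12, price 951≤2591, RAM 21≥20 — dominates D4.
Others (D5) are each worse than D4 on at least one objective.

D1, D2, D3, D6, D7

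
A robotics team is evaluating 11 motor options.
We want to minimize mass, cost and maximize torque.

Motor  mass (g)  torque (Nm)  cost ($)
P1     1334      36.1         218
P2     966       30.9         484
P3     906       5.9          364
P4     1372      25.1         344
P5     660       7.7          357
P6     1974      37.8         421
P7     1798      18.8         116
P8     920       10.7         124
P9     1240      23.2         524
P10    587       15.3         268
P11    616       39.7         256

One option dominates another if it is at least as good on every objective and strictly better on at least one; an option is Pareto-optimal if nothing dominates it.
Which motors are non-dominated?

P1: not dominated.
P2: dominated by P11 (mass 616≤966, torque 39.7≥30.9, cost 256≤484).
P3: dominated by P5 (mass 660≤906, torque 7.7≥5.9, cost 357≤364).
P4: dominated by P1 (mass 1334≤1372, torque 36.1≥25.1, cost 218≤344).
P5: dominated by P10 (mass 587≤660, torque 15.3≥7.7, cost 268≤357).
P6: dominated by P11 (mass 616≤1974, torque 39.7≥37.8, cost 256≤421).
P7: not dominated (best cost).
P8: not dominated.
P9: dominated by P2 (mass 966≤1240, torque 30.9≥23.2, cost 484≤524).
P10: not dominated (best mass).
P11: not dominated (best torque).

P1, P7, P8, P10, P11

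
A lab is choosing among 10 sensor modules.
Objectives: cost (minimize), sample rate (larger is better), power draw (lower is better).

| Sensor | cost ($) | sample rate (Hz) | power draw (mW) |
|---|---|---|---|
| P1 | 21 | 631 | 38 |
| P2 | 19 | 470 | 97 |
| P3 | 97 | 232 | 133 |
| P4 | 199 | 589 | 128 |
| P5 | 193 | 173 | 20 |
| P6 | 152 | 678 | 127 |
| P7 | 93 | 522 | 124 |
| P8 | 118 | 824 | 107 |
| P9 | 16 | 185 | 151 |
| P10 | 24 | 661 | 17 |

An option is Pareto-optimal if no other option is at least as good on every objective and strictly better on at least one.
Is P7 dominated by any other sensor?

P1 vs P7: cost 21≤93, sample rate 631≥522, power draw 38≤124 — P1 is at least as good on every objective and strictly better on at least one, so P1 dominates P7.

Yes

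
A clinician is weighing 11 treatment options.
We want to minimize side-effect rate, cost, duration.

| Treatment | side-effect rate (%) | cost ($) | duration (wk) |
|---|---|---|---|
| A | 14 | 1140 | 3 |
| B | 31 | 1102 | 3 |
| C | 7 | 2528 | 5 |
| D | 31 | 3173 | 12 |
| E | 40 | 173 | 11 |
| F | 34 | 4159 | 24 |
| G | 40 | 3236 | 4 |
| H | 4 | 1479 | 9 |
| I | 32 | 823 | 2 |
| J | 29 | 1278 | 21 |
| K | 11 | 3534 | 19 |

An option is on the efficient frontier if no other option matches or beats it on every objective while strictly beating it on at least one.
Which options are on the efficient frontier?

A, B, C, E, H, I

A: not dominated.
B: not dominated.
C: not dominated.
D: dominated by A (side-effect rate 14≤31, cost 1140≤3173, duration 3≤12).
E: not dominated (best cost).
F: dominated by A (side-effect rate 14≤34, cost 1140≤4159, duration 3≤24).
G: dominated by A (side-effect rate 14≤40, cost 1140≤3236, duration 3≤4).
H: not dominated (best side-effect rate).
I: not dominated (best duration).
J: dominated by A (side-effect rate 14≤29, cost 1140≤1278, duration 3≤21).
K: dominated by C (side-effect rate 7≤11, cost 2528≤3534, duration 5≤19).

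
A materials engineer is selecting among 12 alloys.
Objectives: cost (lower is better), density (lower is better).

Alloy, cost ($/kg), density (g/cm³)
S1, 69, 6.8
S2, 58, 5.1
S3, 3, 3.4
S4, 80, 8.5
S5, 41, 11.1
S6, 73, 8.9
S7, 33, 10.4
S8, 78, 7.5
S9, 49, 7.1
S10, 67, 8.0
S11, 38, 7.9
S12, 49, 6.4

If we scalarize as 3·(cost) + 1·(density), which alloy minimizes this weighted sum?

S1: 3·69 + 1·6.8 = 213.8
S2: 3·58 + 1·5.1 = 179.1
S3: 3·3 + 1·3.4 = 12.4
S4: 3·80 + 1·8.5 = 248.5
S5: 3·41 + 1·11.1 = 134.1
S6: 3·73 + 1·8.9 = 227.9
S7: 3·33 + 1·10.4 = 109.4
S8: 3·78 + 1·7.5 = 241.5
S9: 3·49 + 1·7.1 = 154.1
S10: 3·67 + 1·8.0 = 209.0
S11: 3·38 + 1·7.9 = 121.9
S12: 3·49 + 1·6.4 = 153.4
Lowest: S3 at 12.4.

S3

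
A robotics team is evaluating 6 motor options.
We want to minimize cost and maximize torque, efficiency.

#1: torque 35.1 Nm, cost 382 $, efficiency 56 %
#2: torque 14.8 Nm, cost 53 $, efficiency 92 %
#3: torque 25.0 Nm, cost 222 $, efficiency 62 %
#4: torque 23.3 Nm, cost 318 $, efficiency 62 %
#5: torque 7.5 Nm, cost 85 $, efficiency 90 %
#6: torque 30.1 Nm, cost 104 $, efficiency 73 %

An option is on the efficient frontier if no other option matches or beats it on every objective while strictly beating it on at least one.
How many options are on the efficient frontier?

#1: not dominated (best torque).
#2: not dominated (best cost).
#3: dominated by #6 (torque 30.1≥25.0, cost 104≤222, efficiency 73≥62).
#4: dominated by #3 (torque 25.0≥23.3, cost 222≤318, efficiency 62≥62).
#5: dominated by #2 (torque 14.8≥7.5, cost 53≤85, efficiency 92≥90).
#6: not dominated.
Pareto-optimal: #1, #2, #6 → 3.

3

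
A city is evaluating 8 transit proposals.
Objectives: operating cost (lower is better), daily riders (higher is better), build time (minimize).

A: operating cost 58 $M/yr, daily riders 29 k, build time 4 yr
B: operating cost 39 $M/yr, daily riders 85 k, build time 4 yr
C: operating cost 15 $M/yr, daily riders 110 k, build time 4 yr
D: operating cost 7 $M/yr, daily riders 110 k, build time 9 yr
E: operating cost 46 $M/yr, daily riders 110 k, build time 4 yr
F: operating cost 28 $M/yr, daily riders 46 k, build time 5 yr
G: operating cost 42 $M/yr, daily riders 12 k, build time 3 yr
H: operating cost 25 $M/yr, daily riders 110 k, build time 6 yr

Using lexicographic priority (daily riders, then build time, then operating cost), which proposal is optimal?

C

First maximize daily riders: best is 110, kept {C, D, E, H}.
Then minimize build time: best is 4, kept {C, E}.
Then minimize operating cost: best is 15, kept {C}.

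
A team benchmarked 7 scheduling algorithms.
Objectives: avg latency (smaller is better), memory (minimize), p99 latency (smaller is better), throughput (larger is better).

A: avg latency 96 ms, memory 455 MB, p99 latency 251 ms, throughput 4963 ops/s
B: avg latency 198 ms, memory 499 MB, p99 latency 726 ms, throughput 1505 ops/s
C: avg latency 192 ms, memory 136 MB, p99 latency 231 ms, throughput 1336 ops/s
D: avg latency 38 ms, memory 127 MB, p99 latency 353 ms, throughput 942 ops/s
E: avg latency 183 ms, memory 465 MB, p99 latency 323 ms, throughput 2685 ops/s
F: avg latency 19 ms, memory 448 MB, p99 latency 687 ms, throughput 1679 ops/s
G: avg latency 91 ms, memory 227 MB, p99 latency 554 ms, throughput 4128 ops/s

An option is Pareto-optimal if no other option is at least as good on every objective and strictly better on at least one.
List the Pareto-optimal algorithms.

A, C, D, F, G

A: not dominated (best throughput).
B: dominated by A (avg latency 96≤198, memory 455≤499, p99 latency 251≤726, throughput 4963≥1505).
C: not dominated (best p99 latency).
D: not dominated (best memory).
E: dominated by A (avg latency 96≤183, memory 455≤465, p99 latency 251≤323, throughput 4963≥2685).
F: not dominated (best avg latency).
G: not dominated.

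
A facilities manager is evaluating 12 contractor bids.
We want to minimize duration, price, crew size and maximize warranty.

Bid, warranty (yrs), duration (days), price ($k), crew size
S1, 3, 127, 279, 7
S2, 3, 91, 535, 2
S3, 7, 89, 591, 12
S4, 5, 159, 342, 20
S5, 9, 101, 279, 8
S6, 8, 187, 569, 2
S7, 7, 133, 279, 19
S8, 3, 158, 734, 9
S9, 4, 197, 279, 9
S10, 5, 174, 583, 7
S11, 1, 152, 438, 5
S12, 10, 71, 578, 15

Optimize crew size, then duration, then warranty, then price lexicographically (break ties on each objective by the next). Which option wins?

S2

First minimize crew size: best is 2, kept {S2, S6}.
Then minimize duration: best is 91, kept {S2}.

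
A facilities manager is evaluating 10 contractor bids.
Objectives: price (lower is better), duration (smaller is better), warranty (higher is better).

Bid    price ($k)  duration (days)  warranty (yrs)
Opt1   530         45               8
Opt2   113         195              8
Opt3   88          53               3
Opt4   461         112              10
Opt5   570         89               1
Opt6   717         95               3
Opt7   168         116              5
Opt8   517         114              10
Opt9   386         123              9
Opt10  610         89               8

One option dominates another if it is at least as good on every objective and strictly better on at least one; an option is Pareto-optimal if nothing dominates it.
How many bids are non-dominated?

Opt1: not dominated (best duration).
Opt2: not dominated.
Opt3: not dominated (best price).
Opt4: not dominated.
Opt5: dominated by Opt1 (price 530≤570, duration 45≤89, warranty 8≥1).
Opt6: dominated by Opt1 (price 530≤717, duration 45≤95, warranty 8≥3).
Opt7: not dominated.
Opt8: dominated by Opt4 (price 461≤517, duration 112≤114, warranty 10≥10).
Opt9: not dominated.
Opt10: dominated by Opt1 (price 530≤610, duration 45≤89, warranty 8≥8).
Pareto-optimal: Opt1, Opt2, Opt3, Opt4, Opt7, Opt9 → 6.

6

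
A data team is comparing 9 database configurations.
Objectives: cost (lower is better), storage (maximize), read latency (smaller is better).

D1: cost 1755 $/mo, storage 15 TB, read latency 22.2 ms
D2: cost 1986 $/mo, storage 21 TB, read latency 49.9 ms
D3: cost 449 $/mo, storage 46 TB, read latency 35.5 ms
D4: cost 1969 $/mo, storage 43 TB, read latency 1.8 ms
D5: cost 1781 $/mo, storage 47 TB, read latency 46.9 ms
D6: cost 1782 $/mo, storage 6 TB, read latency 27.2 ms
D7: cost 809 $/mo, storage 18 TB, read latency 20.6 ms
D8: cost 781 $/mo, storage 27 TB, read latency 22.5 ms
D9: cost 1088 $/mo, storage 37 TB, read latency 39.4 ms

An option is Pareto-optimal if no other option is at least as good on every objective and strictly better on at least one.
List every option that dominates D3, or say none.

none

D1: worse on cost (1755 vs 449).
D2: worse on cost (1986 vs 449).
D4: worse on cost (1969 vs 449).
D5: worse on cost (1781 vs 449).
D6: worse on cost (1782 vs 449).
D7: worse on cost (809 vs 449).
D8: worse on cost (781 vs 449).
D9: worse on cost (1088 vs 449).
No option dominates D3.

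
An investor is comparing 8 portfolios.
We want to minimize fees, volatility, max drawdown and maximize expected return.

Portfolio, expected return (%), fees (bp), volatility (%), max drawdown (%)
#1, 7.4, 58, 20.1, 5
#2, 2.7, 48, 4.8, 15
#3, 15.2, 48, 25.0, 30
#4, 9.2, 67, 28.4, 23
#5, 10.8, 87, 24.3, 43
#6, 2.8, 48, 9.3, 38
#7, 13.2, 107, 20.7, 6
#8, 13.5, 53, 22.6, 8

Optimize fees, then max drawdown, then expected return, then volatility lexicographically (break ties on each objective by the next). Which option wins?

First minimize fees: best is 48, kept {#2, #3, #6}.
Then minimize max drawdown: best is 15, kept {#2}.

#2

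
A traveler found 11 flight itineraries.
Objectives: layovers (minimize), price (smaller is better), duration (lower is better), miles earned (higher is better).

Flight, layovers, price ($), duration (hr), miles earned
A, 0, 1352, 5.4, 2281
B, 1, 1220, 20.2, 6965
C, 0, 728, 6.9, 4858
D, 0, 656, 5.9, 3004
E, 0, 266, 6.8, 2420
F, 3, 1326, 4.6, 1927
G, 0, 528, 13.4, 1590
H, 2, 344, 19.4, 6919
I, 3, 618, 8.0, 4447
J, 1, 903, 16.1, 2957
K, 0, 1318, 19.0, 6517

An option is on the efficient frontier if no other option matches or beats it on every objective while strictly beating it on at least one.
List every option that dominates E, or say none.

A: worse on price (1352 vs 266).
B: worse on layovers (1 vs 0).
C: worse on price (728 vs 266).
D: worse on price (656 vs 266).
F: worse on layovers (3 vs 0).
G: worse on price (528 vs 266).
H: worse on layovers (2 vs 0).
I: worse on layovers (3 vs 0).
J: worse on layovers (1 vs 0).
K: worse on price (1318 vs 266).
No option dominates E.

none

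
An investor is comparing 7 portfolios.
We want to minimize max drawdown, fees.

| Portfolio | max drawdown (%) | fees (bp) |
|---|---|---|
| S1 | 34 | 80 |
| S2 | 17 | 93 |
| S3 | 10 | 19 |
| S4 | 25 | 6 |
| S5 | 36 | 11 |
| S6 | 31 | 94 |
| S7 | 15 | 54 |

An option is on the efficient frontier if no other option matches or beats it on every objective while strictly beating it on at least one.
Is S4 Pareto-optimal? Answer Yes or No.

Yes

S1: worse on max drawdown (34 vs 25).
S2: worse on fees (93 vs 6).
S3: worse on fees (19 vs 6).
S5: worse on max drawdown (36 vs 25).
S6: worse on max drawdown (31 vs 25).
S7: worse on fees (54 vs 6).
No option is at least as good as S4 on every objective and strictly better on one.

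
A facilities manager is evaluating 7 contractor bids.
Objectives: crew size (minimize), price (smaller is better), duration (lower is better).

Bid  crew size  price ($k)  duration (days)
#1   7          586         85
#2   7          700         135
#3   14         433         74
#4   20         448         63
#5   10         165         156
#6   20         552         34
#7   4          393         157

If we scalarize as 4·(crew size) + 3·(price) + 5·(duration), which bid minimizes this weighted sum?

#5

#1: 4·7 + 3·586 + 5·85 = 2211
#2: 4·7 + 3·700 + 5·135 = 2803
#3: 4·14 + 3·433 + 5·74 = 1725
#4: 4·20 + 3·448 + 5·63 = 1739
#5: 4·10 + 3·165 + 5·156 = 1315
#6: 4·20 + 3·552 + 5·34 = 1906
#7: 4·4 + 3·393 + 5·157 = 1980
Lowest: #5 at 1315.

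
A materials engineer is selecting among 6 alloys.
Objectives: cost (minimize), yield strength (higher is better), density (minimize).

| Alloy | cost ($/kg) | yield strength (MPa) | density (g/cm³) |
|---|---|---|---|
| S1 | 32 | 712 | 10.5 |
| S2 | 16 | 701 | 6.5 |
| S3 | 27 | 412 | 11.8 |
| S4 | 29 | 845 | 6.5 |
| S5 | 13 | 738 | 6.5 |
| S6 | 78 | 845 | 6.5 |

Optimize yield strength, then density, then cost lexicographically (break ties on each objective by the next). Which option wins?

First maximize yield strength: best is 845, kept {S4, S6}.
Then minimize density: best is 6.5, kept {S4, S6}.
Then minimize cost: best is 29, kept {S4}.

S4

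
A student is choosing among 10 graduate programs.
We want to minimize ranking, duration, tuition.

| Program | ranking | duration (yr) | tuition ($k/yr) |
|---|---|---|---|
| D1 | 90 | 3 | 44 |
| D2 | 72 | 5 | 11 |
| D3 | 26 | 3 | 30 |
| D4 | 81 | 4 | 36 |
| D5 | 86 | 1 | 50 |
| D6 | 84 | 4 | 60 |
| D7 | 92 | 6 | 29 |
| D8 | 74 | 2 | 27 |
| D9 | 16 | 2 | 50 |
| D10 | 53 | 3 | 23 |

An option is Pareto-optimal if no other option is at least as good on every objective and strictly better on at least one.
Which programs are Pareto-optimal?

D1: dominated by D3 (ranking 26≤90, duration 3≤3, tuition 30≤44).
D2: not dominated (best tuition).
D3: not dominated.
D4: dominated by D3 (ranking 26≤81, duration 3≤4, tuition 30≤36).
D5: not dominated (best duration).
D6: dominated by D3 (ranking 26≤84, duration 3≤4, tuition 30≤60).
D7: dominated by D2 (ranking 72≤92, duration 5≤6, tuition 11≤29).
D8: not dominated.
D9: not dominated (best ranking).
D10: not dominated.

D2, D3, D5, D8, D9, D10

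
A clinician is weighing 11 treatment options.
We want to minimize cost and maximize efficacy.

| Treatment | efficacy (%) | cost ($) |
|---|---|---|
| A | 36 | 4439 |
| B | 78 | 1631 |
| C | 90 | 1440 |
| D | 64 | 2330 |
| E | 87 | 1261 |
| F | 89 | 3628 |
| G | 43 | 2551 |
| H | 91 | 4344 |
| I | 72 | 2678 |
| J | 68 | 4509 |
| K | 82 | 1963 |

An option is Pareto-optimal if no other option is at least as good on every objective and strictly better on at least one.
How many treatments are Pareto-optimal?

3

A: dominated by B (efficacy 78≥36, cost 1631≤4439).
B: dominated by C (efficacy 90≥78, cost 1440≤1631).
C: not dominated.
D: dominated by B (efficacy 78≥64, cost 1631≤2330).
E: not dominated (best cost).
F: dominated by C (efficacy 90≥89, cost 1440≤3628).
G: dominated by B (efficacy 78≥43, cost 1631≤2551).
H: not dominated (best efficacy).
I: dominated by B (efficacy 78≥72, cost 1631≤2678).
J: dominated by B (efficacy 78≥68, cost 1631≤4509).
K: dominated by C (efficacy 90≥82, cost 1440≤1963).
Pareto-optimal: C, E, H → 3.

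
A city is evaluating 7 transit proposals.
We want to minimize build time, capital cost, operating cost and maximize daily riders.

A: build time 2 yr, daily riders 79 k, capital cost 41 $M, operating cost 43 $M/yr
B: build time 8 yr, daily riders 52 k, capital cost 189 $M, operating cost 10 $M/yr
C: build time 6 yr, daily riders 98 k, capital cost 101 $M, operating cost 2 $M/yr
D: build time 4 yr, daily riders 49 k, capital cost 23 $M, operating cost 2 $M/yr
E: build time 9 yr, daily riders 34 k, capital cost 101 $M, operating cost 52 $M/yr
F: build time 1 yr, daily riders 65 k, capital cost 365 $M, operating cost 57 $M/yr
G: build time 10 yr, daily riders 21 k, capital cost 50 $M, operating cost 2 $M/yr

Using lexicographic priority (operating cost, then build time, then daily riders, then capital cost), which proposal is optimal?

D

First minimize operating cost: best is 2, kept {C, D, G}.
Then minimize build time: best is 4, kept {D}.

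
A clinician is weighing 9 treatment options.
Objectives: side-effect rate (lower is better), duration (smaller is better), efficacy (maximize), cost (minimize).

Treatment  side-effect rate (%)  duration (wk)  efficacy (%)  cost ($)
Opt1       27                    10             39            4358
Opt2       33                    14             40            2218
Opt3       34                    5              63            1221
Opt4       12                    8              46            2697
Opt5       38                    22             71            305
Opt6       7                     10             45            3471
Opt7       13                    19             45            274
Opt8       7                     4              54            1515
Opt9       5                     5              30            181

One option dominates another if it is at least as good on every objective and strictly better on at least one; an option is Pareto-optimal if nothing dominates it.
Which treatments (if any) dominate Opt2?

Opt8: side-effect rate 7≤33, duration 4≤14, efficacy 54≥40, cost 1515≤2218 — dominates Opt2.
Others (Opt1, Opt3, Opt4, Opt5, Opt6, Opt7, Opt9) are each worse than Opt2 on at least one objective.

Opt8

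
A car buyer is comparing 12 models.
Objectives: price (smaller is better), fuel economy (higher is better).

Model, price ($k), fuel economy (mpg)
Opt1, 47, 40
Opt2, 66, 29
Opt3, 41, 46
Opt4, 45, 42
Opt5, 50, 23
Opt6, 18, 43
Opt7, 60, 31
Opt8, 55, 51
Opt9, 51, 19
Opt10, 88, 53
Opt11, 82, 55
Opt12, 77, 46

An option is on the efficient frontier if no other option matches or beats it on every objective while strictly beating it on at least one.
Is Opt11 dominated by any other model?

Opt1: worse on fuel economy (40 vs 55).
Opt2: worse on fuel economy (29 vs 55).
Opt3: worse on fuel economy (46 vs 55).
Opt4: worse on fuel economy (42 vs 55).
Opt5: worse on fuel economy (23 vs 55).
Opt6: worse on fuel economy (43 vs 55).
Opt7: worse on fuel economy (31 vs 55).
Opt8: worse on fuel economy (51 vs 55).
Opt9: worse on fuel economy (19 vs 55).
Opt10: worse on price (88 vs 82).
Opt12: worse on fuel economy (46 vs 55).
No option is at least as good as Opt11 on every objective and strictly better on one.

No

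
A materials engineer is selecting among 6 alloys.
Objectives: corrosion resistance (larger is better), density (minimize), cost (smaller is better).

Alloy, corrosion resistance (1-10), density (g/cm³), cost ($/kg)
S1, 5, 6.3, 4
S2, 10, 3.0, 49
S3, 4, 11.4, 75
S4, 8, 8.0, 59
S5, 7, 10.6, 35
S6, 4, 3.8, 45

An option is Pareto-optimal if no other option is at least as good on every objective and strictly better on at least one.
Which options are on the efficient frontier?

S1: not dominated (best cost).
S2: not dominated (best corrosion resistance).
S3: dominated by S1 (corrosion resistance 5≥4, density 6.3≤11.4, cost 4≤75).
S4: dominated by S2 (corrosion resistance 10≥8, density 3.0≤8.0, cost 49≤59).
S5: not dominated.
S6: not dominated.

S1, S2, S5, S6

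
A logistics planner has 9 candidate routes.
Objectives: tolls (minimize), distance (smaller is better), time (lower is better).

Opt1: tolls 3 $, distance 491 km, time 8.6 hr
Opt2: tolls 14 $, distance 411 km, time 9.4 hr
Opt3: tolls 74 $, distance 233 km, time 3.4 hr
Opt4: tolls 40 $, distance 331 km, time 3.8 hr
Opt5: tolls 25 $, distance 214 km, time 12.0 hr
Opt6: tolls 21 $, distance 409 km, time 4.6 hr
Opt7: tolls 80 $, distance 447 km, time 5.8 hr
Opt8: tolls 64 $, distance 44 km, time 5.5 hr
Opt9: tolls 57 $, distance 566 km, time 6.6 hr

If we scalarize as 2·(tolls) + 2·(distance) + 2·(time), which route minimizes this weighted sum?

Opt8

Opt1: 2·3 + 2·491 + 2·8.6 = 1005.2
Opt2: 2·14 + 2·411 + 2·9.4 = 868.8
Opt3: 2·74 + 2·233 + 2·3.4 = 620.8
Opt4: 2·40 + 2·331 + 2·3.8 = 749.6
Opt5: 2·25 + 2·214 + 2·12.0 = 502.0
Opt6: 2·21 + 2·409 + 2·4.6 = 869.2
Opt7: 2·80 + 2·447 + 2·5.8 = 1065.6
Opt8: 2·64 + 2·44 + 2·5.5 = 227.0
Opt9: 2·57 + 2·566 + 2·6.6 = 1259.2
Lowest: Opt8 at 227.0.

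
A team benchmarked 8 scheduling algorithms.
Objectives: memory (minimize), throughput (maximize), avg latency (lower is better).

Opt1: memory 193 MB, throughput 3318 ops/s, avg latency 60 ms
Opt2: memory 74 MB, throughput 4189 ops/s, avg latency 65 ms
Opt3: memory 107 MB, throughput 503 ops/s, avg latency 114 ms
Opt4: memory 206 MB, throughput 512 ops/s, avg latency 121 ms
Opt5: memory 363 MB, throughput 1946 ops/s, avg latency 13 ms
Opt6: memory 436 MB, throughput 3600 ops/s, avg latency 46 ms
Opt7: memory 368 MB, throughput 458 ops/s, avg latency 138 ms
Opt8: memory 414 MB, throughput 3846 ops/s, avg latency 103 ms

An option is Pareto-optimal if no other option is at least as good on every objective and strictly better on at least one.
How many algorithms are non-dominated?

Opt1: not dominated.
Opt2: not dominated (best memory).
Opt3: dominated by Opt2 (memory 74≤107, throughput 4189≥503, avg latency 65≤114).
Opt4: dominated by Opt1 (memory 193≤206, throughput 3318≥512, avg latency 60≤121).
Opt5: not dominated (best avg latency).
Opt6: not dominated.
Opt7: dominated by Opt1 (memory 193≤368, throughput 3318≥458, avg latency 60≤138).
Opt8: dominated by Opt2 (memory 74≤414, throughput 4189≥3846, avg latency 65≤103).
Pareto-optimal: Opt1, Opt2, Opt5, Opt6 → 4.

4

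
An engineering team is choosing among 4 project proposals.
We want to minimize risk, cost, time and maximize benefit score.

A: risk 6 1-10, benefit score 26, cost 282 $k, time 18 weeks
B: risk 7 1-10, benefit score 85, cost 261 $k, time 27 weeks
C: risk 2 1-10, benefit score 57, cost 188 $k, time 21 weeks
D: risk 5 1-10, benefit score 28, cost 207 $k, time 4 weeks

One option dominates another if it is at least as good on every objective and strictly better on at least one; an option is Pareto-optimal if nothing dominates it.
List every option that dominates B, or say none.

none

A: worse on benefit score (26 vs 85).
C: worse on benefit score (57 vs 85).
D: worse on benefit score (28 vs 85).
No option dominates B.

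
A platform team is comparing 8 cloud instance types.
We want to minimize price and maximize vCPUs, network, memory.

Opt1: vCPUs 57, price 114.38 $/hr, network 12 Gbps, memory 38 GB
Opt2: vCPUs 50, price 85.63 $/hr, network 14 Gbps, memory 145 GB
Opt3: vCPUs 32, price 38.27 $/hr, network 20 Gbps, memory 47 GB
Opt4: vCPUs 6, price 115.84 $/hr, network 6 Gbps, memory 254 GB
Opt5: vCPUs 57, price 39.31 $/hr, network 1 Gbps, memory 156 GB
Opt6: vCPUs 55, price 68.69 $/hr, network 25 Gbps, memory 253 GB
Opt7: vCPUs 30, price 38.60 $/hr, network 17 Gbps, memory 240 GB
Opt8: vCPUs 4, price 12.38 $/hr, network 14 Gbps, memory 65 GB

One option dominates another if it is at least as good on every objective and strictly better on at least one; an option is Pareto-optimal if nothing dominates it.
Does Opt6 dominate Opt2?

Opt6 vs Opt2: vCPUs 55≥50, price 68.69≤85.63, network 25≥14, memory 253≥145 — Opt6 is at least as good on every objective with at least one strict improvement.

Yes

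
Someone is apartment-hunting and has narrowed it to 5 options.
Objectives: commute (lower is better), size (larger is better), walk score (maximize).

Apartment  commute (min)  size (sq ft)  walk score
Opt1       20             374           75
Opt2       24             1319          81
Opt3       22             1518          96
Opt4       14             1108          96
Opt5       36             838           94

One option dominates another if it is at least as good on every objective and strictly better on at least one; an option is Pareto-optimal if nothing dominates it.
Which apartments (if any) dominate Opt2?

Opt3

Opt3: commute 22≤24, size 1518≥1319, walk score 96≥81 — dominates Opt2.
Others (Opt1, Opt4, Opt5) are each worse than Opt2 on at least one objective.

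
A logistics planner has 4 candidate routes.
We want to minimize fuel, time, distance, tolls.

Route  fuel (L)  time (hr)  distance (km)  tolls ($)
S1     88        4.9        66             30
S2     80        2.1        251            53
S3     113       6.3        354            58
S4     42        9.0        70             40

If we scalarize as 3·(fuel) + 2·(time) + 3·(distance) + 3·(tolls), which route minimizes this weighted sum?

S4

S1: 3·88 + 2·4.9 + 3·66 + 3·30 = 561.8
S2: 3·80 + 2·2.1 + 3·251 + 3·53 = 1156.2
S3: 3·113 + 2·6.3 + 3·354 + 3·58 = 1587.6
S4: 3·42 + 2·9.0 + 3·70 + 3·40 = 474.0
Lowest: S4 at 474.0.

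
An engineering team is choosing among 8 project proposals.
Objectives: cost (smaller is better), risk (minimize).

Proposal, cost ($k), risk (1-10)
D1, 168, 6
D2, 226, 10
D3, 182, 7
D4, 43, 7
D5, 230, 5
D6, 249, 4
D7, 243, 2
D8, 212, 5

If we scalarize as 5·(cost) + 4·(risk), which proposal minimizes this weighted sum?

D4

D1: 5·168 + 4·6 = 864
D2: 5·226 + 4·10 = 1170
D3: 5·182 + 4·7 = 938
D4: 5·43 + 4·7 = 243
D5: 5·230 + 4·5 = 1170
D6: 5·249 + 4·4 = 1261
D7: 5·243 + 4·2 = 1223
D8: 5·212 + 4·5 = 1080
Lowest: D4 at 243.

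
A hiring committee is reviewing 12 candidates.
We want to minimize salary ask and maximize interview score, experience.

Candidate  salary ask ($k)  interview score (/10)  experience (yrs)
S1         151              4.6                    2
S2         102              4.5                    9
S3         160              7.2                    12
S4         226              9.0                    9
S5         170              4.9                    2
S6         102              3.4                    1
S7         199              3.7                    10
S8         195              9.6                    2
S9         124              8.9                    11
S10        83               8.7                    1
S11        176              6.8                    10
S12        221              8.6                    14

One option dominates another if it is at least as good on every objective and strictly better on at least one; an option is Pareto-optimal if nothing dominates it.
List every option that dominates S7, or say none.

S3: salary ask 160≤199, interview score 7.2≥3.7, experience 12≥10 — dominates S7.
S9: salary ask 124≤199, interview score 8.9≥3.7, experience 11≥10 — dominates S7.
S11: salary ask 176≤199, interview score 6.8≥3.7, experience 10≥10 — dominates S7.
Others (S1, S2, S4, S5, S6, S8, S10, S12) are each worse than S7 on at least one objective.

S3, S9, S11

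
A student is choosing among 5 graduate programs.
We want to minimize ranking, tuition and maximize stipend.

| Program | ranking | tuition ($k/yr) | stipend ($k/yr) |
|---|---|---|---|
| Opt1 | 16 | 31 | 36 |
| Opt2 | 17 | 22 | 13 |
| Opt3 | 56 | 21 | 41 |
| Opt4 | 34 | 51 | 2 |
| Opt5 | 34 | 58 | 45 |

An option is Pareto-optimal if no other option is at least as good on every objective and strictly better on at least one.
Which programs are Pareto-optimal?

Opt1: not dominated (best ranking).
Opt2: not dominated.
Opt3: not dominated (best tuition).
Opt4: dominated by Opt1 (ranking 16≤34, tuition 31≤51, stipend 36≥2).
Opt5: not dominated (best stipend).

Opt1, Opt2, Opt3, Opt5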